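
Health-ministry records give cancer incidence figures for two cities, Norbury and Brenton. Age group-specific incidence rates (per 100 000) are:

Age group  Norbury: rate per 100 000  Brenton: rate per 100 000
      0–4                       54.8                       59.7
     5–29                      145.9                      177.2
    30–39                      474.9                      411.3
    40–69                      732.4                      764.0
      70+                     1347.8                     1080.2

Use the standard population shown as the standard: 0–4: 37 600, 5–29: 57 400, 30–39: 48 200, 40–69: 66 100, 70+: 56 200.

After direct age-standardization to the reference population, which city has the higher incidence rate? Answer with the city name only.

Standard total = 265 500; weights = 0.1416, 0.2162, 0.1815, 0.2490, 0.2117.
Norbury: 0.1416×54.8 + 0.2162×145.9 + 0.1815×474.9 + 0.2490×732.4 + 0.2117×1347.8 = 593.1575 per 100 000.
Brenton: 0.1416×59.7 + 0.2162×177.2 + 0.1815×411.3 + 0.2490×764.0 + 0.2117×1080.2 = 540.2949 per 100 000.

Norbury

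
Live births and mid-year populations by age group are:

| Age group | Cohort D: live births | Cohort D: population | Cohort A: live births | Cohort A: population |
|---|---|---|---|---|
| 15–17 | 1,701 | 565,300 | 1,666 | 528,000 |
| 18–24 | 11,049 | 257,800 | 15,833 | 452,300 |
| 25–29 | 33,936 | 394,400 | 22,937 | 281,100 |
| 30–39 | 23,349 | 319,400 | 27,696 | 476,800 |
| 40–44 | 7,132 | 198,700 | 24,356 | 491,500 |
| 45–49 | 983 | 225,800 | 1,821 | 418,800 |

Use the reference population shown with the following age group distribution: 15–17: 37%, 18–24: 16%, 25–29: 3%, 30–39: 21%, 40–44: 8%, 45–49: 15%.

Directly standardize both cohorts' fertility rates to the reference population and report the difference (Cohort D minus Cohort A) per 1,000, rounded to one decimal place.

Age-specific rates per 1,000 for Cohort D: 3.009, 42.859, 86.045, 73.103, 35.893, 4.353.
For Cohort A: 3.155, 35.006, 81.597, 58.087, 49.554, 4.348.
Standard weights: 0.37, 0.16, 0.03, 0.21, 0.08, 0.15.
Cohort D: 0.3700×3.009 + 0.1600×42.859 + 0.0300×86.045 + 0.2100×73.103 + 0.0800×35.893 + 0.1500×4.353 = 29.4281 per 1,000.
Cohort A: 0.3700×3.155 + 0.1600×35.006 + 0.0300×81.597 + 0.2100×58.087 + 0.0800×49.554 + 0.1500×4.348 = 26.0312 per 1,000.
Difference = 29.4281 − 26.0312 = 3.3970.

3.4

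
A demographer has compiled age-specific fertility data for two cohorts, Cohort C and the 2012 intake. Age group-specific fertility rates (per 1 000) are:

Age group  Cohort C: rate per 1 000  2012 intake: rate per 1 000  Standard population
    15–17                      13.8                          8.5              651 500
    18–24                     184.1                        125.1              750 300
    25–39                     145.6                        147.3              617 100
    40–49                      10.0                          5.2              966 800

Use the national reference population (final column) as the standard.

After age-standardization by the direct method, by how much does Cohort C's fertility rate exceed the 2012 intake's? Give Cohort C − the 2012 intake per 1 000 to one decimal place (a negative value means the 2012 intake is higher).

Standard total = 2 985 700; weights = 0.2182, 0.2513, 0.2067, 0.3238.
Cohort C: 0.2182×13.8 + 0.2513×184.1 + 0.2067×145.6 + 0.3238×10.0 = 82.6067 per 1 000.
The 2012 intake: 0.2182×8.5 + 0.2513×125.1 + 0.2067×147.3 + 0.3238×5.2 = 65.4207 per 1 000.
Difference = 82.6067 − 65.4207 = 17.1860.

17.2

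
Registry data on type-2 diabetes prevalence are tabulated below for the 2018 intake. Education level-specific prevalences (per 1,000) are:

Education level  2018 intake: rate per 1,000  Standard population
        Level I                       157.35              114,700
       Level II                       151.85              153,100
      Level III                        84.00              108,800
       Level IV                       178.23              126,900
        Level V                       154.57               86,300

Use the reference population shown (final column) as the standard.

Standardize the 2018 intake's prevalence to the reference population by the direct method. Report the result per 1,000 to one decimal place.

Standard total = 589,800; weights = 0.1945, 0.2596, 0.1845, 0.2152, 0.1463.
Standardized rate: 0.1945×157.35 + 0.2596×151.85 + 0.1845×84.00 + 0.2152×178.23 + 0.1463×154.57 = 146.4772 per 1,000.

146.5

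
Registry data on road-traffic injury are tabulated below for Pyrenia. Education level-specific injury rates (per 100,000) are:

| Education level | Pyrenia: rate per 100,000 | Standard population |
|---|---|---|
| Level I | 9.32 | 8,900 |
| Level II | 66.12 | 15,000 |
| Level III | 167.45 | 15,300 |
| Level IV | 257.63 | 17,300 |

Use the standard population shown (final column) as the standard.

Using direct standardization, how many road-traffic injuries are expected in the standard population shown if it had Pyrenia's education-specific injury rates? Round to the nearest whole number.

Expected road-traffic injuries = Σ (standard pop × education-specific rate ÷ 100,000)
= 8,900×9.32/100,000 + 15,000×66.12/100,000 + 15,300×167.45/100,000 + 17,300×257.63/100,000
= 0.83 + 9.92 + 25.62 + 44.57 = 80.94.

81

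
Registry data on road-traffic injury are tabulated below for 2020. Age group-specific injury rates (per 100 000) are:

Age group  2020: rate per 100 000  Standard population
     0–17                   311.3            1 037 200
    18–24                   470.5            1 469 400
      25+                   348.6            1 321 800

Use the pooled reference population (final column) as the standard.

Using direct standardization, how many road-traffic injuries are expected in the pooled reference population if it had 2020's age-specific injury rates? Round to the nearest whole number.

14750

Expected road-traffic injuries = Σ (standard pop × age-specific rate ÷ 100 000)
= 1 037 200×311.3/100 000 + 1 469 400×470.5/100 000 + 1 321 800×348.6/100 000
= 3228.80 + 6913.53 + 4607.79 = 14750.13.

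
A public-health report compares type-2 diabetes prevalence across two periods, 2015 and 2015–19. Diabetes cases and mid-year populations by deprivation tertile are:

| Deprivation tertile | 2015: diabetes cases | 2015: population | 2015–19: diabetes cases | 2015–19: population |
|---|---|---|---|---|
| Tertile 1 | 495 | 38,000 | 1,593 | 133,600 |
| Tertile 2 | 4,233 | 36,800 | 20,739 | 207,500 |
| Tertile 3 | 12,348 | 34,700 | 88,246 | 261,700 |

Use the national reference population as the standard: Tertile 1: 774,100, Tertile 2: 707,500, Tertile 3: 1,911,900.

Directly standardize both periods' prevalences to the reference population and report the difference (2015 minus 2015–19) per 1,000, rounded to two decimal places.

13.90

Deprivation-specific rates per 1,000 for 2015: 13.026, 115.027, 355.850.
For 2015–19: 11.924, 99.947, 337.203.
Standard total = 3,393,500; weights = 0.2281, 0.2085, 0.5634.
2015: 0.2281×13.026 + 0.2085×115.027 + 0.5634×355.850 = 227.4393 per 1,000.
2015–19: 0.2281×11.924 + 0.2085×99.947 + 0.5634×337.203 = 213.5379 per 1,000.
Difference = 227.4393 − 213.5379 = 13.9014.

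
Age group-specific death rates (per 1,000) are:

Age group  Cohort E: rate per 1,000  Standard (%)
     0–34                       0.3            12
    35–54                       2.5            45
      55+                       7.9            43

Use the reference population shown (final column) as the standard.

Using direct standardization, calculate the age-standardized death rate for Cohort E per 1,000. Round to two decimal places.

4.56

Standard weights: 0.12, 0.45, 0.43.
Standardized rate: 0.1200×0.3 + 0.4500×2.5 + 0.4300×7.9 = 4.5580 per 1,000.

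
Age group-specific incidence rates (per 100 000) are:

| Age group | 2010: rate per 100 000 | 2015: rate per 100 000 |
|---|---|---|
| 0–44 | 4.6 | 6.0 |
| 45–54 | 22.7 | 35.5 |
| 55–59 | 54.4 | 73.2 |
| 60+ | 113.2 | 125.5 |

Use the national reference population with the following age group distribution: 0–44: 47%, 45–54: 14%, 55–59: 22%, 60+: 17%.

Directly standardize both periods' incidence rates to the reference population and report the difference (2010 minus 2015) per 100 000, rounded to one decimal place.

-8.7

Standard weights: 0.47, 0.14, 0.22, 0.17.
2010: 0.4700×4.6 + 0.1400×22.7 + 0.2200×54.4 + 0.1700×113.2 = 36.5520 per 100 000.
2015: 0.4700×6.0 + 0.1400×35.5 + 0.2200×73.2 + 0.1700×125.5 = 45.2290 per 100 000.
Difference = 36.5520 − 45.2290 = -8.6770.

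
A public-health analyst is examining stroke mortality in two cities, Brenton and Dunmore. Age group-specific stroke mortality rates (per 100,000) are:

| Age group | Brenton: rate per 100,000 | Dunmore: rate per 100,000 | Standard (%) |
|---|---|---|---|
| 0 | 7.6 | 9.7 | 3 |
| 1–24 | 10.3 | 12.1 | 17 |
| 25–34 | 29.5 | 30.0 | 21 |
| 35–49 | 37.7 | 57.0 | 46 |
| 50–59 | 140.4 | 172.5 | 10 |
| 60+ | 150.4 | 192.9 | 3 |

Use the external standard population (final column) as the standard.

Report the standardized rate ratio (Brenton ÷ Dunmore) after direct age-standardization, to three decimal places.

Standard weights: 0.03, 0.17, 0.21, 0.46, 0.10, 0.03.
Brenton: 0.0300×7.6 + 0.1700×10.3 + 0.2100×29.5 + 0.4600×37.7 + 0.1000×140.4 + 0.0300×150.4 = 44.0680 per 100,000.
Dunmore: 0.0300×9.7 + 0.1700×12.1 + 0.2100×30.0 + 0.4600×57.0 + 0.1000×172.5 + 0.0300×192.9 = 57.9050 per 100,000.
Ratio = 44.0680 ÷ 57.9050 = 0.76104.

0.761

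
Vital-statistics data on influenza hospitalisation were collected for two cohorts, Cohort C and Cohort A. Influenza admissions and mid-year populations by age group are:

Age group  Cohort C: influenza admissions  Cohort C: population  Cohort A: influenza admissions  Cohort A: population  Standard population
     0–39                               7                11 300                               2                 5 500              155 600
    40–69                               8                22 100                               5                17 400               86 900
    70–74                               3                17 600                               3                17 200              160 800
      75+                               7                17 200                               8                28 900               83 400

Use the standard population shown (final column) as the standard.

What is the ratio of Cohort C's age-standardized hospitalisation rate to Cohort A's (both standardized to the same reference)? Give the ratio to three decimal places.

1.426

Age-specific rates per 100 000 for Cohort C: 61.95, 36.20, 17.05, 40.70.
For Cohort A: 36.36, 28.74, 17.44, 27.68.
Standard total = 486 700; weights = 0.3197, 0.1785, 0.3304, 0.1714.
Cohort C: 0.3197×61.95 + 0.1785×36.20 + 0.3304×17.05 + 0.1714×40.70 = 38.8735 per 100 000.
Cohort A: 0.3197×36.36 + 0.1785×28.74 + 0.3304×17.44 + 0.1714×27.68 = 27.2624 per 100 000.
Ratio = 38.8735 ÷ 27.2624 = 1.42590.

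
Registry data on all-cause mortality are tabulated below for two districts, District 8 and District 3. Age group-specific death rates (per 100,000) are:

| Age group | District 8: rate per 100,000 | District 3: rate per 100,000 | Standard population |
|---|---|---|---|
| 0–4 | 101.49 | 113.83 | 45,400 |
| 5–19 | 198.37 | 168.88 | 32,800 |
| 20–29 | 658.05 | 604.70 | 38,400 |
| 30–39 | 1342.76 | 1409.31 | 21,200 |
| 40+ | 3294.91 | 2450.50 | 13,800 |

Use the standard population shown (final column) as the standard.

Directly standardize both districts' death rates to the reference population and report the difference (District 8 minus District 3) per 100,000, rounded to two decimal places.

Standard total = 151,600; weights = 0.2995, 0.2164, 0.2533, 0.1398, 0.0910.
District 8: 0.2995×101.49 + 0.2164×198.37 + 0.2533×658.05 + 0.1398×1342.76 + 0.0910×3294.91 = 727.7017 per 100,000.
District 3: 0.2995×113.83 + 0.2164×168.88 + 0.2533×604.70 + 0.1398×1409.31 + 0.0910×2450.50 = 643.9439 per 100,000.
Difference = 727.7017 − 643.9439 = 83.7577.

83.76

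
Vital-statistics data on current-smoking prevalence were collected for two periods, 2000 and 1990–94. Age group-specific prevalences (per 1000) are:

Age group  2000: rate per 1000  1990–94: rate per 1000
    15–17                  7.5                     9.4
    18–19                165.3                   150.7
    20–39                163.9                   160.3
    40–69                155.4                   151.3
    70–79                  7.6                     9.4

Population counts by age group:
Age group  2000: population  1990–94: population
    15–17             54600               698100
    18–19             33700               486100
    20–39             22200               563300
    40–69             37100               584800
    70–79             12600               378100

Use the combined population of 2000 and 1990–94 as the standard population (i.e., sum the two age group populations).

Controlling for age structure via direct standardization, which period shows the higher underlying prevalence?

Combined standard total = 2870600; weights = 0.2622, 0.1811, 0.2040, 0.2166, 0.1361.
2000: 0.2622×7.5 + 0.1811×165.3 + 0.2040×163.9 + 0.2166×155.4 + 0.1361×7.6 = 100.0293 per 1000.
1990–94: 0.2622×9.4 + 0.1811×150.7 + 0.2040×160.3 + 0.2166×151.3 + 0.1361×9.4 = 96.5063 per 1000.
The crude rates (96.63 vs 96.72) would put 1990–94 higher, but that reflects its age composition; once standardized to a common age structure, 2000 has the higher underlying rate.

2000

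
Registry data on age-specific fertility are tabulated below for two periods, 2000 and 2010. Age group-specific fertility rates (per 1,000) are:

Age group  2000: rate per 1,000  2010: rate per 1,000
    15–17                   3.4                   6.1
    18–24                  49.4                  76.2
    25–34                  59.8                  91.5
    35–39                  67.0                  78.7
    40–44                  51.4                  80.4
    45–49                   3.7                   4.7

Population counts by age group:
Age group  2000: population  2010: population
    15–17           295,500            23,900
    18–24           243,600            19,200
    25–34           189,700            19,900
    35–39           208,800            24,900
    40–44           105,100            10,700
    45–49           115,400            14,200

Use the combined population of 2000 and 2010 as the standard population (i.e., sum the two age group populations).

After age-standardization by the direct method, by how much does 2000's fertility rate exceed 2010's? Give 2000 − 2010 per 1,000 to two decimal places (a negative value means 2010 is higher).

-16.34

Combined standard total = 1,270,900; weights = 0.2513, 0.2068, 0.1649, 0.1839, 0.0911, 0.1020.
2000: 0.2513×3.4 + 0.2068×49.4 + 0.1649×59.8 + 0.1839×67.0 + 0.0911×51.4 + 0.1020×3.7 = 38.3129 per 1,000.
2010: 0.2513×6.1 + 0.2068×76.2 + 0.1649×91.5 + 0.1839×78.7 + 0.0911×80.4 + 0.1020×4.7 = 54.6571 per 1,000.
Difference = 38.3129 − 54.6571 = -16.3442.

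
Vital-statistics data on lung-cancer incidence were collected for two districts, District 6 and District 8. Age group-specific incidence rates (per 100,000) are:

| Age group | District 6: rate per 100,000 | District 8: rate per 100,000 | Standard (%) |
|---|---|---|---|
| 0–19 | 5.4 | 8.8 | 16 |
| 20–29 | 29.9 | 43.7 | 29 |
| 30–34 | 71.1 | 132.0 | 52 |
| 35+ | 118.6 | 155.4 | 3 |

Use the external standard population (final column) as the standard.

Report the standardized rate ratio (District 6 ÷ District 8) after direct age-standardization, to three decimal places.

0.573

Standard weights: 0.16, 0.29, 0.52, 0.03.
District 6: 0.1600×5.4 + 0.2900×29.9 + 0.5200×71.1 + 0.0300×118.6 = 50.0650 per 100,000.
District 8: 0.1600×8.8 + 0.2900×43.7 + 0.5200×132.0 + 0.0300×155.4 = 87.3830 per 100,000.
Ratio = 50.0650 ÷ 87.3830 = 0.57294.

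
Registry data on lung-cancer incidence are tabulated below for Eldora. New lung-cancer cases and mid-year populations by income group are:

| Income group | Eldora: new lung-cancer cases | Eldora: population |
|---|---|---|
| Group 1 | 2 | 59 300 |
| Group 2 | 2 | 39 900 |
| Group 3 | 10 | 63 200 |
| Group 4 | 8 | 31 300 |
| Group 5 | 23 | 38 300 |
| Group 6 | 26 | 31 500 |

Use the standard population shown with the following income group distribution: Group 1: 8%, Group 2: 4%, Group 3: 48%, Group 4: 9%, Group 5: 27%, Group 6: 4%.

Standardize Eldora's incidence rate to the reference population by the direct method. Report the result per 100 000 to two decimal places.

Income-specific rates per 100 000 for Eldora: 3.37, 5.01, 15.82, 25.56, 60.05, 82.54.
Standard weights: 0.08, 0.04, 0.48, 0.09, 0.27, 0.04.
Standardized rate: 0.0800×3.37 + 0.0400×5.01 + 0.4800×15.82 + 0.0900×25.56 + 0.2700×60.05 + 0.0400×82.54 = 29.8813 per 100 000.

29.88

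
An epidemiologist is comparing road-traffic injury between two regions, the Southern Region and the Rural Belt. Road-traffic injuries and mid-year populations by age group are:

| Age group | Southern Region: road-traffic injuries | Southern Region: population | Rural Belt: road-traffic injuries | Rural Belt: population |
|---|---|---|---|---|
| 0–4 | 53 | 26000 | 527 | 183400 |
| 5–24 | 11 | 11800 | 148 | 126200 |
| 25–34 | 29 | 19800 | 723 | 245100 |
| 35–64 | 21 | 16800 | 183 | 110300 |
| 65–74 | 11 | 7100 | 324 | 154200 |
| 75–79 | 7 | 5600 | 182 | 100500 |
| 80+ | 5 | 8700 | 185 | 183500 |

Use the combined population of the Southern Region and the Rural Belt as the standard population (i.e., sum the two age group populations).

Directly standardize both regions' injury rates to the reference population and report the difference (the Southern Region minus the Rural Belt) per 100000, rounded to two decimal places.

Age-specific rates per 100000 for the Southern Region: 203.85, 93.22, 146.46, 125.00, 154.93, 125.00, 57.47.
For the Rural Belt: 287.35, 117.27, 294.98, 165.91, 210.12, 181.09, 100.82.
Combined standard total = 1199000; weights = 0.1746, 0.1151, 0.2209, 0.1060, 0.1345, 0.0885, 0.1603.
The Southern Region: 0.1746×203.85 + 0.1151×93.22 + 0.2209×146.46 + 0.1060×125.00 + 0.1345×154.93 + 0.0885×125.00 + 0.1603×57.47 = 133.0562 per 100000.
The Rural Belt: 0.1746×287.35 + 0.1151×117.27 + 0.2209×294.98 + 0.1060×165.91 + 0.1345×210.12 + 0.0885×181.09 + 0.1603×100.82 = 206.8940 per 100000.
Difference = 133.0562 − 206.8940 = -73.8378.

-73.84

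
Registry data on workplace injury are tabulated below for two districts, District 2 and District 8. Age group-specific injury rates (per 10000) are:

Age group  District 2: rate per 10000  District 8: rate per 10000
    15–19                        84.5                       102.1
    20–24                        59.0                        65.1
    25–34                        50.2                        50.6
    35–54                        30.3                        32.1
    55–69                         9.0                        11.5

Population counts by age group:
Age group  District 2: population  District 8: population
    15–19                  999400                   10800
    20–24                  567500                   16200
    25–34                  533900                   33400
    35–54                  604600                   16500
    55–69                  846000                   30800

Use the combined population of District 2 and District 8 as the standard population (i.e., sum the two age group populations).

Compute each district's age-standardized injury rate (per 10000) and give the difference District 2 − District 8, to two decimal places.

Combined standard total = 3659100; weights = 0.2761, 0.1595, 0.1550, 0.1697, 0.2396.
District 2: 0.2761×84.5 + 0.1595×59.0 + 0.1550×50.2 + 0.1697×30.3 + 0.2396×9.0 = 47.8230 per 10000.
District 8: 0.2761×102.1 + 0.1595×65.1 + 0.1550×50.6 + 0.1697×32.1 + 0.2396×11.5 = 54.6217 per 10000.
Difference = 47.8230 − 54.6217 = -6.7987.

-6.80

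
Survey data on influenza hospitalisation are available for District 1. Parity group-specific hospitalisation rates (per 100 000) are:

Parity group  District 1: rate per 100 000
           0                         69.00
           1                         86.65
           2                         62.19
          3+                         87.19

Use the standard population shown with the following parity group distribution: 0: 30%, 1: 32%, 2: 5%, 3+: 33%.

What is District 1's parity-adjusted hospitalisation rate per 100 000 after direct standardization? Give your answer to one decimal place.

Standard weights: 0.30, 0.32, 0.05, 0.33.
Standardized rate: 0.3000×69.00 + 0.3200×86.65 + 0.0500×62.19 + 0.3300×87.19 = 80.3102 per 100 000.

80.3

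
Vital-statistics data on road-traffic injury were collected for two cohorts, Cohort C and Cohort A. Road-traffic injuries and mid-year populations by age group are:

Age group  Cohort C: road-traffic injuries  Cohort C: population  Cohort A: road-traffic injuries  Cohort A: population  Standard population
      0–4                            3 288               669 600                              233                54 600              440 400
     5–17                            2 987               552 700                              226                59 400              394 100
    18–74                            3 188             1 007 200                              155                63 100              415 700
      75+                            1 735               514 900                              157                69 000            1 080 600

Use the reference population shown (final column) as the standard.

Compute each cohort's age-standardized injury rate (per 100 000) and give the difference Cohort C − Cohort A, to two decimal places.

Age-specific rates per 100 000 for Cohort C: 491.04, 540.44, 316.52, 336.96.
For Cohort A: 426.74, 380.47, 245.64, 227.54.
Standard total = 2 330 800; weights = 0.1889, 0.1691, 0.1784, 0.4636.
Cohort C: 0.1889×491.04 + 0.1691×540.44 + 0.1784×316.52 + 0.4636×336.96 = 396.8318 per 100 000.
Cohort A: 0.1889×426.74 + 0.1691×380.47 + 0.1784×245.64 + 0.4636×227.54 = 294.2633 per 100 000.
Difference = 396.8318 − 294.2633 = 102.5685.

102.57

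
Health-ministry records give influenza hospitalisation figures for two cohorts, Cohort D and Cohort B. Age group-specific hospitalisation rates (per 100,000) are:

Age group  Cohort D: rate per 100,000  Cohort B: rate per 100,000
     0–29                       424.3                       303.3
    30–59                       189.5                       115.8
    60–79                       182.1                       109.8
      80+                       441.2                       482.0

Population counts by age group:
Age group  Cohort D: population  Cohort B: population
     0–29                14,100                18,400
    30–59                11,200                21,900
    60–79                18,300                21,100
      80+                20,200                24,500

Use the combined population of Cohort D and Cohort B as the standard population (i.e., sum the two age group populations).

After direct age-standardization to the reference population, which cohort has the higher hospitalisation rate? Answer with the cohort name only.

Combined standard total = 149,700; weights = 0.2171, 0.2211, 0.2632, 0.2986.
Cohort D: 0.2171×424.3 + 0.2211×189.5 + 0.2632×182.1 + 0.2986×441.2 = 313.6846 per 100,000.
Cohort B: 0.2171×303.3 + 0.2211×115.8 + 0.2632×109.8 + 0.2986×482.0 = 264.2735 per 100,000.

Cohort D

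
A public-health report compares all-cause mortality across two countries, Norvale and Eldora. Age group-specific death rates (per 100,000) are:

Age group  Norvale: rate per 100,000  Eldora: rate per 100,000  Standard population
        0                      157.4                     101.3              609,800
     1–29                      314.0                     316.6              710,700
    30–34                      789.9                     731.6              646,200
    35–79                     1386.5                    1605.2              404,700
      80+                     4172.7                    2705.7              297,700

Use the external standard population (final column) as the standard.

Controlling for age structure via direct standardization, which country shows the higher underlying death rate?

Standard total = 2,669,100; weights = 0.2285, 0.2663, 0.2421, 0.1516, 0.1115.
Norvale: 0.2285×157.4 + 0.2663×314.0 + 0.2421×789.9 + 0.1516×1386.5 + 0.1115×4172.7 = 986.4393 per 100,000.
Eldora: 0.2285×101.3 + 0.2663×316.6 + 0.2421×731.6 + 0.1516×1605.2 + 0.1115×2705.7 = 829.7372 per 100,000.

Norvale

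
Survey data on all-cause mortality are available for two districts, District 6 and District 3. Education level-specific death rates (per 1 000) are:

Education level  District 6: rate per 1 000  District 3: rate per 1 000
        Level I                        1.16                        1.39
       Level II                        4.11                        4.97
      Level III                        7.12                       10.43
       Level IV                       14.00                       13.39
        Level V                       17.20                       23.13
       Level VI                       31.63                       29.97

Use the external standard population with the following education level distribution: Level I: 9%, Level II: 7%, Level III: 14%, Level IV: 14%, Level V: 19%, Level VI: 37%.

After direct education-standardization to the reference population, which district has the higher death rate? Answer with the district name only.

District 3

Standard weights: 0.09, 0.07, 0.14, 0.14, 0.19, 0.37.
District 6: 0.0900×1.16 + 0.0700×4.11 + 0.1400×7.12 + 0.1400×14.00 + 0.1900×17.20 + 0.3700×31.63 = 18.3200 per 1 000.
District 3: 0.0900×1.39 + 0.0700×4.97 + 0.1400×10.43 + 0.1400×13.39 + 0.1900×23.13 + 0.3700×29.97 = 19.2914 per 1 000.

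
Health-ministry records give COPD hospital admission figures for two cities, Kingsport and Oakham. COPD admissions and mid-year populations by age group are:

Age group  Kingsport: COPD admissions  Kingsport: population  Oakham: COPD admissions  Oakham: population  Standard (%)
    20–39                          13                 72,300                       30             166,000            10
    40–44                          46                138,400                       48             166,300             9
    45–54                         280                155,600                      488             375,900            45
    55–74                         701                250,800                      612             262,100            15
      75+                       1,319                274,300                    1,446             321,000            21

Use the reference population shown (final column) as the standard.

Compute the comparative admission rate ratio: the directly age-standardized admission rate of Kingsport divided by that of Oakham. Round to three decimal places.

1.188

Age-specific rates per 10,000 for Kingsport: 1.80, 3.32, 17.99, 27.95, 48.09.
For Oakham: 1.81, 2.89, 12.98, 23.35, 45.05.
Standard weights: 0.10, 0.09, 0.45, 0.15, 0.21.
Kingsport: 0.1000×1.80 + 0.0900×3.32 + 0.4500×17.99 + 0.1500×27.95 + 0.2100×48.09 = 22.8673 per 10,000.
Oakham: 0.1000×1.81 + 0.0900×2.89 + 0.4500×12.98 + 0.1500×23.35 + 0.2100×45.05 = 19.2448 per 10,000.
Ratio = 22.8673 ÷ 19.2448 = 1.18823.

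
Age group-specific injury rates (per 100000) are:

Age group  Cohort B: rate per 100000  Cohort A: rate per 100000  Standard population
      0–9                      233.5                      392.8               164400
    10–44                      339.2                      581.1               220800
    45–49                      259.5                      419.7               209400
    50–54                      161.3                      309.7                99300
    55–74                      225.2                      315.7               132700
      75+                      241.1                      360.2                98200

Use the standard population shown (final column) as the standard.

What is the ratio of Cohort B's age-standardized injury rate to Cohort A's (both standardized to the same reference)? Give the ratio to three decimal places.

Standard total = 924800; weights = 0.1778, 0.2388, 0.2264, 0.1074, 0.1435, 0.1062.
Cohort B: 0.1778×233.5 + 0.2388×339.2 + 0.2264×259.5 + 0.1074×161.3 + 0.1435×225.2 + 0.1062×241.1 = 256.4870 per 100000.
Cohort A: 0.1778×392.8 + 0.2388×581.1 + 0.2264×419.7 + 0.1074×309.7 + 0.1435×315.7 + 0.1062×360.2 = 420.4008 per 100000.
Ratio = 256.4870 ÷ 420.4008 = 0.61010.

0.610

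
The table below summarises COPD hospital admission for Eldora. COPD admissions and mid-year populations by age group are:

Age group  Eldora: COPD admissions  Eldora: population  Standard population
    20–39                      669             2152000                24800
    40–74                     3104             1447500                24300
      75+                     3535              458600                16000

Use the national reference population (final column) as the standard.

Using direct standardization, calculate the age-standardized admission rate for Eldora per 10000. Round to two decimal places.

28.13

Age-specific rates per 10000 for Eldora: 3.11, 21.44, 77.08.
Standard total = 65100; weights = 0.3810, 0.3733, 0.2458.
Standardized rate: 0.3810×3.11 + 0.3733×21.44 + 0.2458×77.08 = 28.1337 per 10000.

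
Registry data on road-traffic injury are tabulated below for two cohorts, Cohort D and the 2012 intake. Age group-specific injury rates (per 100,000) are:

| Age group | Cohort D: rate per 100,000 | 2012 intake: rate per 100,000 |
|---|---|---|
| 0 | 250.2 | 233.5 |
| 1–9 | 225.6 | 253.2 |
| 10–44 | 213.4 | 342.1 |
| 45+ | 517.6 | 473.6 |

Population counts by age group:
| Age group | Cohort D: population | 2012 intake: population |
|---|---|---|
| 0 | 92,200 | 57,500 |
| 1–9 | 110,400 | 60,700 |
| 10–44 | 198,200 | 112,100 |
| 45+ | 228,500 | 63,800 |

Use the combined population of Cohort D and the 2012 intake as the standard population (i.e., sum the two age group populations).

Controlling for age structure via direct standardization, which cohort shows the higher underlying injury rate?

Combined standard total = 923,400; weights = 0.1621, 0.1853, 0.3360, 0.3165.
Cohort D: 0.1621×250.2 + 0.1853×225.6 + 0.3360×213.4 + 0.3165×517.6 = 317.9203 per 100,000.
The 2012 intake: 0.1621×233.5 + 0.1853×253.2 + 0.3360×342.1 + 0.3165×473.6 = 349.6474 per 100,000.
The crude rates (331.39 vs 331.05) would put Cohort D higher, but that reflects its age composition; once standardized to a common age structure, the 2012 intake has the higher underlying rate.

2012 intake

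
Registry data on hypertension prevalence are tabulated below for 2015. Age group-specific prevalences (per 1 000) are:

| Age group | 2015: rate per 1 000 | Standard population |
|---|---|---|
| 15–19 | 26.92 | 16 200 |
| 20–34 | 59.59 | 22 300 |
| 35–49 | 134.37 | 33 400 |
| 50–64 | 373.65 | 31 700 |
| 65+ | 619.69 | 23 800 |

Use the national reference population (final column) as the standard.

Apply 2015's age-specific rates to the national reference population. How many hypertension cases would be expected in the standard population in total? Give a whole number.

Expected hypertension cases = Σ (standard pop × age-specific rate ÷ 1 000)
= 16 200×26.92/1 000 + 22 300×59.59/1 000 + 33 400×134.37/1 000 + 31 700×373.65/1 000 + 23 800×619.69/1 000
= 436.10 + 1328.86 + 4487.96 + 11844.70 + 14748.62 = 32846.25.

32846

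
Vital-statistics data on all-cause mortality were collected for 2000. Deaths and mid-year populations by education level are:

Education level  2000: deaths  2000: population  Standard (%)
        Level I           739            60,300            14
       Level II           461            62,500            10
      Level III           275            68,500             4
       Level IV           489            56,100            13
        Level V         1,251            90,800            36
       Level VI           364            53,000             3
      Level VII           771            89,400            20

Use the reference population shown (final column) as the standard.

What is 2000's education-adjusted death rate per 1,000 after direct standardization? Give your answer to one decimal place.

10.6

Education-specific rates per 1,000 for 2000: 12.255, 7.376, 4.015, 8.717, 13.778, 6.868, 8.624.
Standard weights: 0.14, 0.10, 0.04, 0.13, 0.36, 0.03, 0.20.
Standardized rate: 0.1400×12.255 + 0.1000×7.376 + 0.0400×4.015 + 0.1300×8.717 + 0.3600×13.778 + 0.0300×6.868 + 0.2000×8.624 = 10.6379 per 1,000.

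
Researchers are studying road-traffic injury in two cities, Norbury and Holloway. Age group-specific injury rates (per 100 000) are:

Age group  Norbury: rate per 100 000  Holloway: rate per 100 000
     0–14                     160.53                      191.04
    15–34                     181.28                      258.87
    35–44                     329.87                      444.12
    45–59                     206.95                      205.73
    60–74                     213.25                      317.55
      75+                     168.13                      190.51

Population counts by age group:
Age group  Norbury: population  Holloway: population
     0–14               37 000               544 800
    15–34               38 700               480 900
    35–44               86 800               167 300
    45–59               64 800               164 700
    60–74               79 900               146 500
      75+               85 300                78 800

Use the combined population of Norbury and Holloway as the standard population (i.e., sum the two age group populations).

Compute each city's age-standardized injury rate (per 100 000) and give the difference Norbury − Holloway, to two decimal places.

-57.76

Combined standard total = 1 975 500; weights = 0.2945, 0.2630, 0.1286, 0.1162, 0.1146, 0.0831.
Norbury: 0.2945×160.53 + 0.2630×181.28 + 0.1286×329.87 + 0.1162×206.95 + 0.1146×213.25 + 0.0831×168.13 = 199.8352 per 100 000.
Holloway: 0.2945×191.04 + 0.2630×258.87 + 0.1286×444.12 + 0.1162×205.73 + 0.1146×317.55 + 0.0831×190.51 = 257.5945 per 100 000.
Difference = 199.8352 − 257.5945 = -57.7593.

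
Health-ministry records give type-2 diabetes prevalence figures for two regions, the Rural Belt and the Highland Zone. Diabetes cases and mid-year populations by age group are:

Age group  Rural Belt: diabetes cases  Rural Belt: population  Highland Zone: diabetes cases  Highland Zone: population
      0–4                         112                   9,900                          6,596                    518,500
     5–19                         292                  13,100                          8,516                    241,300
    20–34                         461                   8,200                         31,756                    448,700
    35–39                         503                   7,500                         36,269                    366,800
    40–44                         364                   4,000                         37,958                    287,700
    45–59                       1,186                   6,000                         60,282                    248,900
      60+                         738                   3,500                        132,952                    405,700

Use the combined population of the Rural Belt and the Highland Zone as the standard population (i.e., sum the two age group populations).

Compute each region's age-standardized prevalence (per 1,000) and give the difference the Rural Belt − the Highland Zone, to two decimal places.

Age-specific rates per 1,000 for the Rural Belt: 11.313, 22.290, 56.220, 67.067, 91.000, 197.667, 210.857.
For the Highland Zone: 12.721, 35.292, 70.773, 98.879, 131.936, 242.194, 327.710.
Combined standard total = 2,569,800; weights = 0.2056, 0.0990, 0.1778, 0.1457, 0.1135, 0.0992, 0.1592.
The Rural Belt: 0.2056×11.313 + 0.0990×22.290 + 0.1778×56.220 + 0.1457×67.067 + 0.1135×91.000 + 0.0992×197.667 + 0.1592×210.857 = 87.8087 per 1,000.
The Highland Zone: 0.2056×12.721 + 0.0990×35.292 + 0.1778×70.773 + 0.1457×98.879 + 0.1135×131.936 + 0.0992×242.194 + 0.1592×327.710 = 124.2770 per 1,000.
Difference = 87.8087 − 124.2770 = -36.4683.

-36.47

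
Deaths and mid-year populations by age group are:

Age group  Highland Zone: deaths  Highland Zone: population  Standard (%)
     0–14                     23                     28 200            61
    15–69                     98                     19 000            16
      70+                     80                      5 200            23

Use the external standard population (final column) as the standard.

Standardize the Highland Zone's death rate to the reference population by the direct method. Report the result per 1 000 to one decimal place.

4.9

Age-specific rates per 1 000 for the Highland Zone: 0.816, 5.158, 15.385.
Standard weights: 0.61, 0.16, 0.23.
Standardized rate: 0.6100×0.816 + 0.1600×5.158 + 0.2300×15.385 = 4.8612 per 1 000.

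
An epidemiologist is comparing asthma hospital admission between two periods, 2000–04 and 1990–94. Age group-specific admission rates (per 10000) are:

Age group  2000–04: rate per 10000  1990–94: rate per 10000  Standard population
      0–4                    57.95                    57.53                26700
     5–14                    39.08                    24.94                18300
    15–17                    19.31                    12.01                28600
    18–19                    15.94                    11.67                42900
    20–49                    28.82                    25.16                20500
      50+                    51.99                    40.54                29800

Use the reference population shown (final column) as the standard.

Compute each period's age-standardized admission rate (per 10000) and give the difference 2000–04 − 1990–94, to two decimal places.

6.46

Standard total = 166800; weights = 0.1601, 0.1097, 0.1715, 0.2572, 0.1229, 0.1787.
2000–04: 0.1601×57.95 + 0.1097×39.08 + 0.1715×19.31 + 0.2572×15.94 + 0.1229×28.82 + 0.1787×51.99 = 33.8048 per 10000.
1990–94: 0.1601×57.53 + 0.1097×24.94 + 0.1715×12.01 + 0.2572×11.67 + 0.1229×25.16 + 0.1787×40.54 = 27.3409 per 10000.
Difference = 33.8048 − 27.3409 = 6.4639.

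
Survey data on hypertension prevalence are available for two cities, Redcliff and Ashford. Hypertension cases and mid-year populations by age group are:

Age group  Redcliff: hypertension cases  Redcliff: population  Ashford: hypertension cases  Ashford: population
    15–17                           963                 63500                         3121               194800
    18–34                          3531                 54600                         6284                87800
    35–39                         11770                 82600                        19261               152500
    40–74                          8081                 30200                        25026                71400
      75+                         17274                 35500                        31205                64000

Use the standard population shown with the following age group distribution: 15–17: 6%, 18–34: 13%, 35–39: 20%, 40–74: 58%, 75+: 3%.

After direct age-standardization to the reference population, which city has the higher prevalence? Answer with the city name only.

Age-specific rates per 1000 for Redcliff: 15.165, 64.670, 142.494, 267.583, 486.592.
For Ashford: 16.022, 71.572, 126.302, 350.504, 487.578.
Standard weights: 0.06, 0.13, 0.20, 0.58, 0.03.
Redcliff: 0.0600×15.165 + 0.1300×64.670 + 0.2000×142.494 + 0.5800×267.583 + 0.0300×486.592 = 207.6116 per 1000.
Ashford: 0.0600×16.022 + 0.1300×71.572 + 0.2000×126.302 + 0.5800×350.504 + 0.0300×487.578 = 253.4457 per 1000.
The crude rates (156.23 vs 148.81) would put Redcliff higher, but that reflects its age composition; once standardized to a common age structure, Ashford has the higher underlying rate.

Ashford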